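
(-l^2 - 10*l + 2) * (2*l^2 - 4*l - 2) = -2*l^4 - 16*l^3 + 46*l^2 + 12*l - 4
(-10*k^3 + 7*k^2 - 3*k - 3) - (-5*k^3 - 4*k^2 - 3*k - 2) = -5*k^3 + 11*k^2 - 1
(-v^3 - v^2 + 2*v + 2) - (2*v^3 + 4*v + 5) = -3*v^3 - v^2 - 2*v - 3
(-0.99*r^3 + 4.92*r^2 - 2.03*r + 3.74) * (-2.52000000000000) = 2.4948*r^3 - 12.3984*r^2 + 5.1156*r - 9.4248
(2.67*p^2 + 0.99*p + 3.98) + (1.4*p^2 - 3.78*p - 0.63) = 4.07*p^2 - 2.79*p + 3.35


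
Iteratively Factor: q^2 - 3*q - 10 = (q - 5)*(q + 2)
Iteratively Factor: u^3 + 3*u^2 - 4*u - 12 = (u + 3)*(u^2 - 4) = (u - 2)*(u + 3)*(u + 2)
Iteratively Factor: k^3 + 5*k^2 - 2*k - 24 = (k - 2)*(k^2 + 7*k + 12) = (k - 2)*(k + 3)*(k + 4)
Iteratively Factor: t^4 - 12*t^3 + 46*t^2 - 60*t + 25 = (t - 1)*(t^3 - 11*t^2 + 35*t - 25) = (t - 5)*(t - 1)*(t^2 - 6*t + 5) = (t - 5)^2*(t - 1)*(t - 1)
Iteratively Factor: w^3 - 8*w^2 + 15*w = (w - 3)*(w^2 - 5*w) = (w - 5)*(w - 3)*(w)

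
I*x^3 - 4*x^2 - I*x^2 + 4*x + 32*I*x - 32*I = (x - 4*I)*(x + 8*I)*(I*x - I)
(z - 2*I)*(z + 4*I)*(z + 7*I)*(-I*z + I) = -I*z^4 + 9*z^3 + I*z^3 - 9*z^2 + 6*I*z^2 + 56*z - 6*I*z - 56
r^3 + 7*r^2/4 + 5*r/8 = r*(r + 1/2)*(r + 5/4)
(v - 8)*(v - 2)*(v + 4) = v^3 - 6*v^2 - 24*v + 64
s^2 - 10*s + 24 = (s - 6)*(s - 4)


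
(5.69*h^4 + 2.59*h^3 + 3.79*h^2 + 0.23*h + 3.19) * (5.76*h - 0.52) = 32.7744*h^5 + 11.9596*h^4 + 20.4836*h^3 - 0.646*h^2 + 18.2548*h - 1.6588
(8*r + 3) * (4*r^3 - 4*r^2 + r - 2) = 32*r^4 - 20*r^3 - 4*r^2 - 13*r - 6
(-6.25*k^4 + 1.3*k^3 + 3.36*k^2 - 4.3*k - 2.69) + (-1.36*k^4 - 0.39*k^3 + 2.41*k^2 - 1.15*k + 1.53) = -7.61*k^4 + 0.91*k^3 + 5.77*k^2 - 5.45*k - 1.16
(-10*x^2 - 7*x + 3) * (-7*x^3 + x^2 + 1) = 70*x^5 + 39*x^4 - 28*x^3 - 7*x^2 - 7*x + 3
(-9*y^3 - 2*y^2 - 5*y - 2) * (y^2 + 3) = -9*y^5 - 2*y^4 - 32*y^3 - 8*y^2 - 15*y - 6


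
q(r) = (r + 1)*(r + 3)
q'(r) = 2*r + 4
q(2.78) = 21.85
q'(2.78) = 9.56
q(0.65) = 6.02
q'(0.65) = 5.30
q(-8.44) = 40.47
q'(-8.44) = -12.88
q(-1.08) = -0.15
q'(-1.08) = 1.84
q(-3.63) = 1.66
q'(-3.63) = -3.26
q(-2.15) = -0.98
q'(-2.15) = -0.30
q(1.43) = 10.76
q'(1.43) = 6.86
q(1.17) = 9.05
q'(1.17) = 6.34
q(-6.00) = 15.00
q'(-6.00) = -8.00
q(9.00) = 120.00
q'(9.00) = 22.00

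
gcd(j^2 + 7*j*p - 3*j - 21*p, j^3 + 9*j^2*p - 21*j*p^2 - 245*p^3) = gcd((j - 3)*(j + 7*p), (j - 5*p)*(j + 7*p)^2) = j + 7*p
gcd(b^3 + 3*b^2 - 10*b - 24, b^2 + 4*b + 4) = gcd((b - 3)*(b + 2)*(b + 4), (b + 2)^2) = b + 2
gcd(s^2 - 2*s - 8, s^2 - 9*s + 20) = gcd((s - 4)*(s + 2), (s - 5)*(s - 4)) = s - 4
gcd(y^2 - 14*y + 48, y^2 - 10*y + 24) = y - 6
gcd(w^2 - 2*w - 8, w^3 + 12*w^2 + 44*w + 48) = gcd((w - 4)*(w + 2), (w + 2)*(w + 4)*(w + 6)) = w + 2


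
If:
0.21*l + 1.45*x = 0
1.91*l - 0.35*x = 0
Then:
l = 0.00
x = 0.00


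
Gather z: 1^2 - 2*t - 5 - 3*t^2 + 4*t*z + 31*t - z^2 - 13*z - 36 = -3*t^2 + 29*t - z^2 + z*(4*t - 13) - 40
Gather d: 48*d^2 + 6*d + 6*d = 48*d^2 + 12*d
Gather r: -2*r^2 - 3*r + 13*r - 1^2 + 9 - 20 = -2*r^2 + 10*r - 12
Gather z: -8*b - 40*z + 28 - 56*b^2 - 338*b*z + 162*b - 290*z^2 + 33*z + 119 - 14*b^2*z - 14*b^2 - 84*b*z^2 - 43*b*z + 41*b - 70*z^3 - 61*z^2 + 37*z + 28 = -70*b^2 + 195*b - 70*z^3 + z^2*(-84*b - 351) + z*(-14*b^2 - 381*b + 30) + 175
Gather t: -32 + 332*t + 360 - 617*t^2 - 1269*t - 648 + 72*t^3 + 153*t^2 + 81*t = 72*t^3 - 464*t^2 - 856*t - 320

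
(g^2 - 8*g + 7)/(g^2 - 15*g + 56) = (g - 1)/(g - 8)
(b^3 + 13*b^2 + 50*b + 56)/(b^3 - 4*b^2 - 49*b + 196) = (b^2 + 6*b + 8)/(b^2 - 11*b + 28)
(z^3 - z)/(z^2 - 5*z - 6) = z*(z - 1)/(z - 6)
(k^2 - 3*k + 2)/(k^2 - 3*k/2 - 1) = 2*(k - 1)/(2*k + 1)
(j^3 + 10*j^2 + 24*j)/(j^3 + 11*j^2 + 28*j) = (j + 6)/(j + 7)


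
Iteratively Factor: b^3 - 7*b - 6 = (b + 1)*(b^2 - b - 6) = (b + 1)*(b + 2)*(b - 3)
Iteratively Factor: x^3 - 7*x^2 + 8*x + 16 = (x + 1)*(x^2 - 8*x + 16) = (x - 4)*(x + 1)*(x - 4)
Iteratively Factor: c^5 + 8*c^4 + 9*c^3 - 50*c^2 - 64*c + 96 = (c - 1)*(c^4 + 9*c^3 + 18*c^2 - 32*c - 96) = (c - 1)*(c + 4)*(c^3 + 5*c^2 - 2*c - 24) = (c - 1)*(c + 3)*(c + 4)*(c^2 + 2*c - 8) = (c - 1)*(c + 3)*(c + 4)^2*(c - 2)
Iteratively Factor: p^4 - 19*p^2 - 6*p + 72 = (p + 3)*(p^3 - 3*p^2 - 10*p + 24) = (p - 2)*(p + 3)*(p^2 - p - 12) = (p - 2)*(p + 3)^2*(p - 4)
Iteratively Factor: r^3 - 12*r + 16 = (r - 2)*(r^2 + 2*r - 8) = (r - 2)*(r + 4)*(r - 2)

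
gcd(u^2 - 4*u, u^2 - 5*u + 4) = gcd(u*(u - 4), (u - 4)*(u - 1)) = u - 4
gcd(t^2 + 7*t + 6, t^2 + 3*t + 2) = t + 1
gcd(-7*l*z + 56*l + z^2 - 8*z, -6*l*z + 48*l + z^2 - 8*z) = z - 8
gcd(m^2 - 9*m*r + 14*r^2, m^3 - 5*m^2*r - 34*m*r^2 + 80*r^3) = -m + 2*r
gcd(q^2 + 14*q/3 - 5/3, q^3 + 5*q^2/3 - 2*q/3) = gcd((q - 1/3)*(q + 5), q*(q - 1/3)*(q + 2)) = q - 1/3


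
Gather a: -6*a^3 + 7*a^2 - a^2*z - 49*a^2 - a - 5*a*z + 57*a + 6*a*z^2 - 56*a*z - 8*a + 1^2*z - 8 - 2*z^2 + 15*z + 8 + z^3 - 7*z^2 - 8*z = -6*a^3 + a^2*(-z - 42) + a*(6*z^2 - 61*z + 48) + z^3 - 9*z^2 + 8*z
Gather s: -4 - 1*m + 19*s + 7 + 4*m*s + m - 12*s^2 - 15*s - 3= -12*s^2 + s*(4*m + 4)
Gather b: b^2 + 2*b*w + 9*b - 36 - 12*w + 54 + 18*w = b^2 + b*(2*w + 9) + 6*w + 18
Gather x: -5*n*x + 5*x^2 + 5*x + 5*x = 5*x^2 + x*(10 - 5*n)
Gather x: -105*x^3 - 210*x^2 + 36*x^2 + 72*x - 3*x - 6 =-105*x^3 - 174*x^2 + 69*x - 6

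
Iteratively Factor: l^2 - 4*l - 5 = (l + 1)*(l - 5)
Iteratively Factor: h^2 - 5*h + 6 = (h - 3)*(h - 2)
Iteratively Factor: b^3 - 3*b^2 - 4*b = (b + 1)*(b^2 - 4*b) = b*(b + 1)*(b - 4)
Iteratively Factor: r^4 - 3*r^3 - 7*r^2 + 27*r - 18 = (r + 3)*(r^3 - 6*r^2 + 11*r - 6) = (r - 3)*(r + 3)*(r^2 - 3*r + 2) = (r - 3)*(r - 2)*(r + 3)*(r - 1)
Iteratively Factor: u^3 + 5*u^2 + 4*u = (u + 4)*(u^2 + u) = (u + 1)*(u + 4)*(u)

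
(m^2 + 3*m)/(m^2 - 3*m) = (m + 3)/(m - 3)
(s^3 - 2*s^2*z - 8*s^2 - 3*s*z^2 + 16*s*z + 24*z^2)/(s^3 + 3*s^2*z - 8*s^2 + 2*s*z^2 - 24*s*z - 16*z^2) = (s - 3*z)/(s + 2*z)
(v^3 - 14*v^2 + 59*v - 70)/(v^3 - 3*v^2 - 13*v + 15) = (v^2 - 9*v + 14)/(v^2 + 2*v - 3)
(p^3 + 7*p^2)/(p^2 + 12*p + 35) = p^2/(p + 5)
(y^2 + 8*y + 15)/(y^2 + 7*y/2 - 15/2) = 2*(y + 3)/(2*y - 3)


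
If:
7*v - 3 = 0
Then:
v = 3/7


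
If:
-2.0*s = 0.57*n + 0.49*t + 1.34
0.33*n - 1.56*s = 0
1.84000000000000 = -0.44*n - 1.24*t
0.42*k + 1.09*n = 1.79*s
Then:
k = 1.27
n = -0.75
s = -0.16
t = -1.22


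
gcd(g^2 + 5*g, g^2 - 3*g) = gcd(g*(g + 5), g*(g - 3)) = g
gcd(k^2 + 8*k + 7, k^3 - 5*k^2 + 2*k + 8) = k + 1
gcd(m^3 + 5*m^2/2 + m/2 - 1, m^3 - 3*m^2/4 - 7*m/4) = m + 1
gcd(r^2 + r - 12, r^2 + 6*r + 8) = r + 4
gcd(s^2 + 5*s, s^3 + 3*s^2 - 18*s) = s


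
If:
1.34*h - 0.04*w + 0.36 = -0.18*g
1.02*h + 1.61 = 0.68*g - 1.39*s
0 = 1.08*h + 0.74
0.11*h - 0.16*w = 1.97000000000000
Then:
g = 0.26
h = -0.69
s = -0.53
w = -12.78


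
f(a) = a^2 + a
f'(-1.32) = -1.64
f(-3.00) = 6.00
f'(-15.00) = -29.00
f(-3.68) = 9.86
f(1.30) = 2.99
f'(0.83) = 2.66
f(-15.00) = 210.00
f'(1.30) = 3.60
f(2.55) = 9.05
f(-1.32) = 0.42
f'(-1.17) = -1.34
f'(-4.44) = -7.88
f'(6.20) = 13.40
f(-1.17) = 0.20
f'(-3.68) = -6.36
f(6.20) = 44.64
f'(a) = 2*a + 1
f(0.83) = 1.52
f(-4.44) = 15.27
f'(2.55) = 6.10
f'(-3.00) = -5.00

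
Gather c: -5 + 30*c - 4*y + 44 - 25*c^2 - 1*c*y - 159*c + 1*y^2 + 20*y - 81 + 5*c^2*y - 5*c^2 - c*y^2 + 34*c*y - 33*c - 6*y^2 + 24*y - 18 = c^2*(5*y - 30) + c*(-y^2 + 33*y - 162) - 5*y^2 + 40*y - 60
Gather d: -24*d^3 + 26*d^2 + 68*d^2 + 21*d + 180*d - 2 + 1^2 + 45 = -24*d^3 + 94*d^2 + 201*d + 44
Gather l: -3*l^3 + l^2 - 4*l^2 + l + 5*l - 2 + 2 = -3*l^3 - 3*l^2 + 6*l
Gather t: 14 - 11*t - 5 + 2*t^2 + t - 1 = 2*t^2 - 10*t + 8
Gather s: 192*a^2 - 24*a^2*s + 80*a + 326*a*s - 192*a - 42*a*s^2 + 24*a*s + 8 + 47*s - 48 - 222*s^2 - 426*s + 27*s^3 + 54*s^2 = 192*a^2 - 112*a + 27*s^3 + s^2*(-42*a - 168) + s*(-24*a^2 + 350*a - 379) - 40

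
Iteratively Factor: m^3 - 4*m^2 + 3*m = (m - 1)*(m^2 - 3*m) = (m - 3)*(m - 1)*(m)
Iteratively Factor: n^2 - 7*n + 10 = (n - 2)*(n - 5)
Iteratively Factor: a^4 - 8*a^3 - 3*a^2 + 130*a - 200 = (a - 5)*(a^3 - 3*a^2 - 18*a + 40) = (a - 5)*(a - 2)*(a^2 - a - 20) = (a - 5)*(a - 2)*(a + 4)*(a - 5)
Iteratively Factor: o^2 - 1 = (o - 1)*(o + 1)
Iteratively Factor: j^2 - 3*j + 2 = (j - 1)*(j - 2)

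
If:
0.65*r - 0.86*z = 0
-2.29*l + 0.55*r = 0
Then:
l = 0.317769566677864*z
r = 1.32307692307692*z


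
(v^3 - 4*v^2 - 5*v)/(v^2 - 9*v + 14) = v*(v^2 - 4*v - 5)/(v^2 - 9*v + 14)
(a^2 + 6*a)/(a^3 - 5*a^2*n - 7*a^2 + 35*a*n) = (a + 6)/(a^2 - 5*a*n - 7*a + 35*n)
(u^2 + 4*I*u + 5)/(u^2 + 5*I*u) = (u - I)/u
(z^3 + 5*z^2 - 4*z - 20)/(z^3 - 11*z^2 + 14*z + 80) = (z^2 + 3*z - 10)/(z^2 - 13*z + 40)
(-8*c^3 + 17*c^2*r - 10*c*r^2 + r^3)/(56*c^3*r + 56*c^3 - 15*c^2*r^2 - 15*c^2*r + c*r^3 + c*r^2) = (c^2 - 2*c*r + r^2)/(c*(-7*c*r - 7*c + r^2 + r))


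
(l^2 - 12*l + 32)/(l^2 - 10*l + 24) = (l - 8)/(l - 6)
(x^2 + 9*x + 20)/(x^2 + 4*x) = (x + 5)/x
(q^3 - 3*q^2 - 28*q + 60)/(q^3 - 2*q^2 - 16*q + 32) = (q^2 - q - 30)/(q^2 - 16)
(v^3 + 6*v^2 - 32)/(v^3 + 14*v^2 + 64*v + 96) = (v - 2)/(v + 6)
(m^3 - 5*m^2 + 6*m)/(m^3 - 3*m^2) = (m - 2)/m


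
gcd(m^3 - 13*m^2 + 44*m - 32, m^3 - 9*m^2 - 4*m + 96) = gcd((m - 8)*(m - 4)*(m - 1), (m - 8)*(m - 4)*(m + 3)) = m^2 - 12*m + 32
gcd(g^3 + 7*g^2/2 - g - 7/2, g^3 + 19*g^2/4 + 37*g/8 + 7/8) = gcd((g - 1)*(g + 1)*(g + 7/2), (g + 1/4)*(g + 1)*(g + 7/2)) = g^2 + 9*g/2 + 7/2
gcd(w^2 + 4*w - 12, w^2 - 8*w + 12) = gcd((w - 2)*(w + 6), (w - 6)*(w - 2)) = w - 2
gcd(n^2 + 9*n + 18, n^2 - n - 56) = 1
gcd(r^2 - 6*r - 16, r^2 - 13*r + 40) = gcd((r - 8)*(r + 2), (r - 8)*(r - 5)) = r - 8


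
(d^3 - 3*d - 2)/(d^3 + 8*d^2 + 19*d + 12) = (d^2 - d - 2)/(d^2 + 7*d + 12)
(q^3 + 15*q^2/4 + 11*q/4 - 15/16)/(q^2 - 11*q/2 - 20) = (8*q^2 + 10*q - 3)/(8*(q - 8))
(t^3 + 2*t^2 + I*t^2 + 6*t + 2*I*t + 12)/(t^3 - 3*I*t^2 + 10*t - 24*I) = (t + 2)/(t - 4*I)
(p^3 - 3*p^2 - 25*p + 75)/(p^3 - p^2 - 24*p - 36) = (-p^3 + 3*p^2 + 25*p - 75)/(-p^3 + p^2 + 24*p + 36)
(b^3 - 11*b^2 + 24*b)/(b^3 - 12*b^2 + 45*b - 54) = b*(b - 8)/(b^2 - 9*b + 18)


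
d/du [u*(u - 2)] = 2*u - 2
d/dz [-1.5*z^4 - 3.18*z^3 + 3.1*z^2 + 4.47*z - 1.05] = -6.0*z^3 - 9.54*z^2 + 6.2*z + 4.47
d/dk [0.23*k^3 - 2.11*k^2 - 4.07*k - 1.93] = 0.69*k^2 - 4.22*k - 4.07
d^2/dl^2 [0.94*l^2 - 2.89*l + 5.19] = 1.88000000000000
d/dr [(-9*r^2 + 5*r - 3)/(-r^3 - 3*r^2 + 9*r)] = (-9*r^4 + 10*r^3 - 75*r^2 - 18*r + 27)/(r^2*(r^4 + 6*r^3 - 9*r^2 - 54*r + 81))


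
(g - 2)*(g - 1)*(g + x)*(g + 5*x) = g^4 + 6*g^3*x - 3*g^3 + 5*g^2*x^2 - 18*g^2*x + 2*g^2 - 15*g*x^2 + 12*g*x + 10*x^2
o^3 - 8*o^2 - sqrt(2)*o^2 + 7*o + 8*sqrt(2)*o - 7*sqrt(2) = (o - 7)*(o - 1)*(o - sqrt(2))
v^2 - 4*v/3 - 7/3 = (v - 7/3)*(v + 1)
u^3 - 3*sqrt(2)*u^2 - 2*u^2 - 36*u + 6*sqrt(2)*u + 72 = (u - 2)*(u - 6*sqrt(2))*(u + 3*sqrt(2))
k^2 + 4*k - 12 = (k - 2)*(k + 6)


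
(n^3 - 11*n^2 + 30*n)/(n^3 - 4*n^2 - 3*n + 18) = n*(n^2 - 11*n + 30)/(n^3 - 4*n^2 - 3*n + 18)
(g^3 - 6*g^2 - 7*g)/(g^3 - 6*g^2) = (g^2 - 6*g - 7)/(g*(g - 6))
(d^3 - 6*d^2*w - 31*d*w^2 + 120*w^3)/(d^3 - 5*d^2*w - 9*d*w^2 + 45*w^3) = (-d^2 + 3*d*w + 40*w^2)/(-d^2 + 2*d*w + 15*w^2)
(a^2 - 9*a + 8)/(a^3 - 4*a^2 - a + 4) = (a - 8)/(a^2 - 3*a - 4)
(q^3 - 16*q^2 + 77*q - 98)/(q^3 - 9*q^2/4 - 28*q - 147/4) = 4*(q^2 - 9*q + 14)/(4*q^2 + 19*q + 21)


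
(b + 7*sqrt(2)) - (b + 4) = -4 + 7*sqrt(2)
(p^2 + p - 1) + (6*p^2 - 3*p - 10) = 7*p^2 - 2*p - 11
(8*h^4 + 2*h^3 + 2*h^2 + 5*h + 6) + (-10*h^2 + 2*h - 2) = 8*h^4 + 2*h^3 - 8*h^2 + 7*h + 4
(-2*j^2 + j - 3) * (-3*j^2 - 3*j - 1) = 6*j^4 + 3*j^3 + 8*j^2 + 8*j + 3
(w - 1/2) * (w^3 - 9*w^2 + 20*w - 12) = w^4 - 19*w^3/2 + 49*w^2/2 - 22*w + 6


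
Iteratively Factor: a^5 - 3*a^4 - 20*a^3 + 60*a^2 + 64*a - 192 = (a + 2)*(a^4 - 5*a^3 - 10*a^2 + 80*a - 96) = (a + 2)*(a + 4)*(a^3 - 9*a^2 + 26*a - 24) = (a - 4)*(a + 2)*(a + 4)*(a^2 - 5*a + 6) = (a - 4)*(a - 3)*(a + 2)*(a + 4)*(a - 2)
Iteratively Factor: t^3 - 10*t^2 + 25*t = (t - 5)*(t^2 - 5*t) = t*(t - 5)*(t - 5)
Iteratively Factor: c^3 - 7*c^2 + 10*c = (c - 5)*(c^2 - 2*c) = (c - 5)*(c - 2)*(c)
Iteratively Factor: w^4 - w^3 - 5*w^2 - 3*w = (w)*(w^3 - w^2 - 5*w - 3) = w*(w + 1)*(w^2 - 2*w - 3) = w*(w + 1)^2*(w - 3)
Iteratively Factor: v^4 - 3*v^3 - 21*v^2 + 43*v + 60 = (v + 1)*(v^3 - 4*v^2 - 17*v + 60) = (v - 5)*(v + 1)*(v^2 + v - 12) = (v - 5)*(v + 1)*(v + 4)*(v - 3)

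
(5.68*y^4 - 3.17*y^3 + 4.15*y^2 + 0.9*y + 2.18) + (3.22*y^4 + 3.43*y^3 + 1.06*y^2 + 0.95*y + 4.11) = 8.9*y^4 + 0.26*y^3 + 5.21*y^2 + 1.85*y + 6.29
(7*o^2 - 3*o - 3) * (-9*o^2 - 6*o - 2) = -63*o^4 - 15*o^3 + 31*o^2 + 24*o + 6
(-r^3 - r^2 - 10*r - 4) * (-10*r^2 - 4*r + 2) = 10*r^5 + 14*r^4 + 102*r^3 + 78*r^2 - 4*r - 8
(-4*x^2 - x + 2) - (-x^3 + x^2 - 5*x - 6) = x^3 - 5*x^2 + 4*x + 8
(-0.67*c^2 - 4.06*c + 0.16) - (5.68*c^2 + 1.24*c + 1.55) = -6.35*c^2 - 5.3*c - 1.39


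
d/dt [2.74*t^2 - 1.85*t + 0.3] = 5.48*t - 1.85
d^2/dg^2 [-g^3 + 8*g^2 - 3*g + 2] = 16 - 6*g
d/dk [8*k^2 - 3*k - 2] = 16*k - 3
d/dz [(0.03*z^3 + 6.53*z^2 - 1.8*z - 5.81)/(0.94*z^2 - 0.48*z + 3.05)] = (0.0282*z^4 - 0.0288000000000004*z^3 - 1.1679*z^2 + 50.7558*z - 8.2788)/(0.8836*z^4 - 0.9024*z^3 + 5.9644*z^2 - 2.928*z + 9.3025)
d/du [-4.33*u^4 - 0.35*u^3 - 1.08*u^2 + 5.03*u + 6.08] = -17.32*u^3 - 1.05*u^2 - 2.16*u + 5.03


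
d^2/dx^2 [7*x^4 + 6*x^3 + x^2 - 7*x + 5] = 84*x^2 + 36*x + 2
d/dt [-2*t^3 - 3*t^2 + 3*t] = -6*t^2 - 6*t + 3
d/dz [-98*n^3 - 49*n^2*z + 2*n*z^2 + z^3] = -49*n^2 + 4*n*z + 3*z^2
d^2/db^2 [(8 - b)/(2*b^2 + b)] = 8*(-b^3 + 24*b^2 + 12*b + 2)/(b^3*(8*b^3 + 12*b^2 + 6*b + 1))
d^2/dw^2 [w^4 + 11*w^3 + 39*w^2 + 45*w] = 12*w^2 + 66*w + 78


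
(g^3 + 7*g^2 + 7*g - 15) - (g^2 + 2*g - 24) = g^3 + 6*g^2 + 5*g + 9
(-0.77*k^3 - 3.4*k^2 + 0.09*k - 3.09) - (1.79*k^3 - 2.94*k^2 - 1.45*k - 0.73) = -2.56*k^3 - 0.46*k^2 + 1.54*k - 2.36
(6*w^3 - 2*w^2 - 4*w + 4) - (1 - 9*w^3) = 15*w^3 - 2*w^2 - 4*w + 3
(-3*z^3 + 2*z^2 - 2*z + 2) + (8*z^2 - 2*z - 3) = -3*z^3 + 10*z^2 - 4*z - 1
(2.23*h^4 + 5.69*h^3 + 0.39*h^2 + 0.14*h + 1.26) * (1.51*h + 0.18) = 3.3673*h^5 + 8.9933*h^4 + 1.6131*h^3 + 0.2816*h^2 + 1.9278*h + 0.2268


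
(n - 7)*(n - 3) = n^2 - 10*n + 21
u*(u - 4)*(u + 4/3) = u^3 - 8*u^2/3 - 16*u/3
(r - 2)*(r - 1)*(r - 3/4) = r^3 - 15*r^2/4 + 17*r/4 - 3/2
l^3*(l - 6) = l^4 - 6*l^3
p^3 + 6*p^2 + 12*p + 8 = (p + 2)^3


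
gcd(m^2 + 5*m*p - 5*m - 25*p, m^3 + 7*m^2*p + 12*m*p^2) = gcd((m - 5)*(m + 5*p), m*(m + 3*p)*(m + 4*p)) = 1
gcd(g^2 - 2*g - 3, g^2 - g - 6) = g - 3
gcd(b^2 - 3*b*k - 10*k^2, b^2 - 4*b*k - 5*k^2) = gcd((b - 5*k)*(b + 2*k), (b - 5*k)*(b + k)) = b - 5*k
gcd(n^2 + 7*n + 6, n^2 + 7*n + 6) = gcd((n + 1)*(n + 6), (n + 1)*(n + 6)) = n^2 + 7*n + 6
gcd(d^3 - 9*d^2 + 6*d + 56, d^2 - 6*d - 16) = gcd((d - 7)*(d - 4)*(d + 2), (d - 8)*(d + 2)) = d + 2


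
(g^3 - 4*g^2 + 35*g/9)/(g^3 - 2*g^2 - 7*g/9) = (3*g - 5)/(3*g + 1)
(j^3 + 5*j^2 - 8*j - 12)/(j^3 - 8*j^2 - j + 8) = (j^2 + 4*j - 12)/(j^2 - 9*j + 8)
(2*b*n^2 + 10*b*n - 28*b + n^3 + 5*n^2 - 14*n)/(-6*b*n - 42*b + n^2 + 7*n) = (-2*b*n + 4*b - n^2 + 2*n)/(6*b - n)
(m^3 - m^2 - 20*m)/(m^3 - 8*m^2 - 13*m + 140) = m/(m - 7)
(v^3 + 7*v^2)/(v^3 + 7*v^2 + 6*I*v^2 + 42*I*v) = v/(v + 6*I)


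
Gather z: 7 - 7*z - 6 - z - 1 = -8*z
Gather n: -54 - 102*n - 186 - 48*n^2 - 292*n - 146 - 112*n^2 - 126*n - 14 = -160*n^2 - 520*n - 400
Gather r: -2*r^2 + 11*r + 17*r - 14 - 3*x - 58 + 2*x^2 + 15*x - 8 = -2*r^2 + 28*r + 2*x^2 + 12*x - 80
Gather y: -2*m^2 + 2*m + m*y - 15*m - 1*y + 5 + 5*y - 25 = -2*m^2 - 13*m + y*(m + 4) - 20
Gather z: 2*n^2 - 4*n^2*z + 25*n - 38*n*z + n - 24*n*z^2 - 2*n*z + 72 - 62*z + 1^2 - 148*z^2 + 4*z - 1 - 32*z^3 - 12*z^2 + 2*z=2*n^2 + 26*n - 32*z^3 + z^2*(-24*n - 160) + z*(-4*n^2 - 40*n - 56) + 72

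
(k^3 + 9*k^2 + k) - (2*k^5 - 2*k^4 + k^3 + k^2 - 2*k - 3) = -2*k^5 + 2*k^4 + 8*k^2 + 3*k + 3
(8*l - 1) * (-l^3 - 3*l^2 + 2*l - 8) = -8*l^4 - 23*l^3 + 19*l^2 - 66*l + 8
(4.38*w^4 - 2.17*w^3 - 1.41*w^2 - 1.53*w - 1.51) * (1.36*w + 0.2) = 5.9568*w^5 - 2.0752*w^4 - 2.3516*w^3 - 2.3628*w^2 - 2.3596*w - 0.302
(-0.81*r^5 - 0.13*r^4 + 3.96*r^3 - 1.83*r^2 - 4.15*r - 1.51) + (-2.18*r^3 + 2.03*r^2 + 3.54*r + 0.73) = -0.81*r^5 - 0.13*r^4 + 1.78*r^3 + 0.2*r^2 - 0.61*r - 0.78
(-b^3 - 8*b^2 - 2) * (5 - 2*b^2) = 2*b^5 + 16*b^4 - 5*b^3 - 36*b^2 - 10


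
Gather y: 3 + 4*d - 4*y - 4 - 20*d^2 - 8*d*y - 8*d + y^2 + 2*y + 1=-20*d^2 - 4*d + y^2 + y*(-8*d - 2)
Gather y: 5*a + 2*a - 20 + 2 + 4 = 7*a - 14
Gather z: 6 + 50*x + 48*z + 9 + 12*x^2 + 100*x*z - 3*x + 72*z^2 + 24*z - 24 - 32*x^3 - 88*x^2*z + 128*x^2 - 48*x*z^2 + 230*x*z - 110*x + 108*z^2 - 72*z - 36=-32*x^3 + 140*x^2 - 63*x + z^2*(180 - 48*x) + z*(-88*x^2 + 330*x) - 45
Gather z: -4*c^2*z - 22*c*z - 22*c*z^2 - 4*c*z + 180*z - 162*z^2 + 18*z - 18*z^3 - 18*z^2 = -18*z^3 + z^2*(-22*c - 180) + z*(-4*c^2 - 26*c + 198)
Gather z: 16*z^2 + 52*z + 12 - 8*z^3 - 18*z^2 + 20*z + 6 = -8*z^3 - 2*z^2 + 72*z + 18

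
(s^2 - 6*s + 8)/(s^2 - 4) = (s - 4)/(s + 2)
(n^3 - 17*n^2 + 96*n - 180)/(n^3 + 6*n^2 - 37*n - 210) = (n^2 - 11*n + 30)/(n^2 + 12*n + 35)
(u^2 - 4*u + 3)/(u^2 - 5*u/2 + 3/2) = 2*(u - 3)/(2*u - 3)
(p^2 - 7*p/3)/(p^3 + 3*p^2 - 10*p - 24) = p*(3*p - 7)/(3*(p^3 + 3*p^2 - 10*p - 24))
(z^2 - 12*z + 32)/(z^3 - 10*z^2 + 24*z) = (z - 8)/(z*(z - 6))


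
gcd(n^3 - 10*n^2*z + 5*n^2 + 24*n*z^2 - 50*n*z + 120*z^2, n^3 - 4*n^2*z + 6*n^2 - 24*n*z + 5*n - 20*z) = -n^2 + 4*n*z - 5*n + 20*z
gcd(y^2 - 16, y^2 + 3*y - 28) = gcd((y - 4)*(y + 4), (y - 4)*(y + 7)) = y - 4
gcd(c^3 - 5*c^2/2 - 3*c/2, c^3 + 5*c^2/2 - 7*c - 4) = c + 1/2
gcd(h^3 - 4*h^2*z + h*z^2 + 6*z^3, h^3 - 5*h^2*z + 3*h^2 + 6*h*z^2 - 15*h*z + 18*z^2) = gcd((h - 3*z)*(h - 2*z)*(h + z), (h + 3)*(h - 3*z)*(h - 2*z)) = h^2 - 5*h*z + 6*z^2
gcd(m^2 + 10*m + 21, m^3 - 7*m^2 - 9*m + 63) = m + 3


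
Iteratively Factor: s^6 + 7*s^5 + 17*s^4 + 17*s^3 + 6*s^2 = (s)*(s^5 + 7*s^4 + 17*s^3 + 17*s^2 + 6*s) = s*(s + 1)*(s^4 + 6*s^3 + 11*s^2 + 6*s) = s*(s + 1)^2*(s^3 + 5*s^2 + 6*s) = s*(s + 1)^2*(s + 2)*(s^2 + 3*s) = s*(s + 1)^2*(s + 2)*(s + 3)*(s)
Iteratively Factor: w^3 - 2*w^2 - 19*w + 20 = (w - 1)*(w^2 - w - 20) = (w - 5)*(w - 1)*(w + 4)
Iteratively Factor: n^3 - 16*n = (n + 4)*(n^2 - 4*n) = (n - 4)*(n + 4)*(n)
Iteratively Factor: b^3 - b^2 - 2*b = (b)*(b^2 - b - 2) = b*(b + 1)*(b - 2)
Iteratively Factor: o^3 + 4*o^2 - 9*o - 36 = (o - 3)*(o^2 + 7*o + 12) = (o - 3)*(o + 3)*(o + 4)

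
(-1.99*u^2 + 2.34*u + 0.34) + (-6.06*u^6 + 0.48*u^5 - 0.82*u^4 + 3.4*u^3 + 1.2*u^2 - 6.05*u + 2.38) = -6.06*u^6 + 0.48*u^5 - 0.82*u^4 + 3.4*u^3 - 0.79*u^2 - 3.71*u + 2.72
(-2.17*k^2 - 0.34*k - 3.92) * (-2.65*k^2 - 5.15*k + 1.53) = 5.7505*k^4 + 12.0765*k^3 + 8.8189*k^2 + 19.6678*k - 5.9976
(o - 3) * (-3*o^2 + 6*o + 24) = -3*o^3 + 15*o^2 + 6*o - 72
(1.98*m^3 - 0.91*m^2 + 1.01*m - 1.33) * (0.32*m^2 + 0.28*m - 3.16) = 0.6336*m^5 + 0.2632*m^4 - 6.1884*m^3 + 2.7328*m^2 - 3.564*m + 4.2028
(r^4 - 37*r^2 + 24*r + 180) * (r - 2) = r^5 - 2*r^4 - 37*r^3 + 98*r^2 + 132*r - 360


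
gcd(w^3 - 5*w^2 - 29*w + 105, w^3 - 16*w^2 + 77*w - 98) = w - 7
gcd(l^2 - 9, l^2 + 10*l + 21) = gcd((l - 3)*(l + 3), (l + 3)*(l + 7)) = l + 3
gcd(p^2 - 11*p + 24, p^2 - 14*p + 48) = p - 8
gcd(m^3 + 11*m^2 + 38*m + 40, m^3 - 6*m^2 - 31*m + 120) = m + 5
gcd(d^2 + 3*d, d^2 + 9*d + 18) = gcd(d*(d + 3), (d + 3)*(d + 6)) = d + 3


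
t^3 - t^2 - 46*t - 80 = (t - 8)*(t + 2)*(t + 5)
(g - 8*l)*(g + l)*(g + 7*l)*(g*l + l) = g^4*l + g^3*l - 57*g^2*l^3 - 56*g*l^4 - 57*g*l^3 - 56*l^4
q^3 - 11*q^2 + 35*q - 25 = (q - 5)^2*(q - 1)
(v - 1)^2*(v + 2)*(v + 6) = v^4 + 6*v^3 - 3*v^2 - 16*v + 12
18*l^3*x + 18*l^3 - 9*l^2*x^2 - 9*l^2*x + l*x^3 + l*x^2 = (-6*l + x)*(-3*l + x)*(l*x + l)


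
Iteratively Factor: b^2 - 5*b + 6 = (b - 2)*(b - 3)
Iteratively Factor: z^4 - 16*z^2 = (z)*(z^3 - 16*z) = z*(z + 4)*(z^2 - 4*z) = z^2*(z + 4)*(z - 4)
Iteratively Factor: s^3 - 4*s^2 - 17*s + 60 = (s - 3)*(s^2 - s - 20) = (s - 5)*(s - 3)*(s + 4)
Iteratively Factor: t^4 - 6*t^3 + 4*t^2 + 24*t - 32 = (t - 4)*(t^3 - 2*t^2 - 4*t + 8) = (t - 4)*(t - 2)*(t^2 - 4) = (t - 4)*(t - 2)*(t + 2)*(t - 2)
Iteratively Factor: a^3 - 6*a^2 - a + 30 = (a + 2)*(a^2 - 8*a + 15) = (a - 5)*(a + 2)*(a - 3)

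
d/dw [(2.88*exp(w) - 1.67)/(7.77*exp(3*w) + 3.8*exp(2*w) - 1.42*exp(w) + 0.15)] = (-44.7552*exp(3*w) + 27.9837*exp(2*w) + 12.692*exp(w) - 1.9394)*exp(w)/(60.3729*exp(6*w) + 59.052*exp(5*w) - 7.6268*exp(4*w) - 8.461*exp(3*w) + 3.1564*exp(2*w) - 0.426*exp(w) + 0.0225)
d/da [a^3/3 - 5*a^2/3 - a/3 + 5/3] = a^2 - 10*a/3 - 1/3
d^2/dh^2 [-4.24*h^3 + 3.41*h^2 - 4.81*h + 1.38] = 6.82 - 25.44*h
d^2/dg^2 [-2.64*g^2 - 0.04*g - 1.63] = -5.28000000000000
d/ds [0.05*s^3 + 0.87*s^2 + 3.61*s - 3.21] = 0.15*s^2 + 1.74*s + 3.61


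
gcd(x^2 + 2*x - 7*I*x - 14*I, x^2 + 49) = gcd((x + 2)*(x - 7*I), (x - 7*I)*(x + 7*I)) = x - 7*I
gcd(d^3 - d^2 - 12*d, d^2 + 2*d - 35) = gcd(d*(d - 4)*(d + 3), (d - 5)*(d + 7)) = 1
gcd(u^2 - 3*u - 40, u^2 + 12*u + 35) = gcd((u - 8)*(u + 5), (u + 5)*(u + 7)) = u + 5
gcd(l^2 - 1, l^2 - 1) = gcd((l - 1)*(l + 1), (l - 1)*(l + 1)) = l^2 - 1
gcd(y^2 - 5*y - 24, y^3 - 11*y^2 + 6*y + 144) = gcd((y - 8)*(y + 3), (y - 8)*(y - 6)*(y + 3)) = y^2 - 5*y - 24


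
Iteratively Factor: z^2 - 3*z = (z - 3)*(z)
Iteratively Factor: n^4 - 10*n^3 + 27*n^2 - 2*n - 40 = (n - 2)*(n^3 - 8*n^2 + 11*n + 20) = (n - 2)*(n + 1)*(n^2 - 9*n + 20) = (n - 4)*(n - 2)*(n + 1)*(n - 5)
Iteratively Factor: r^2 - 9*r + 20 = (r - 5)*(r - 4)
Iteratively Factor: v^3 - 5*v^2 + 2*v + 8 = (v - 4)*(v^2 - v - 2) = (v - 4)*(v - 2)*(v + 1)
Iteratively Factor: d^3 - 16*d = (d)*(d^2 - 16) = d*(d + 4)*(d - 4)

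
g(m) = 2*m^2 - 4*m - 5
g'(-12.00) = -52.00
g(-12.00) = 331.00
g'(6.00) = 20.00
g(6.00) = 43.00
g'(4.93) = 15.72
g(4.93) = 23.89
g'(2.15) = 4.60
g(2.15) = -4.36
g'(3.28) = 9.12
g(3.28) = 3.40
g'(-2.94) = -15.76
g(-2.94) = 24.05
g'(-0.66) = -6.64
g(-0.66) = -1.49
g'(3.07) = 8.28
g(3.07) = 1.57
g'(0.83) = -0.68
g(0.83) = -6.94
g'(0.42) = -2.32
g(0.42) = -6.33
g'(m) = 4*m - 4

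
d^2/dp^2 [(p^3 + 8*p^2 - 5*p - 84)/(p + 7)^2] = 60/(p^3 + 21*p^2 + 147*p + 343)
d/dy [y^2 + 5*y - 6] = 2*y + 5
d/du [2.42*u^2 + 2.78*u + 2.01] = 4.84*u + 2.78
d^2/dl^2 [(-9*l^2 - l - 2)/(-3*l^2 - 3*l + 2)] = 144*(-l^3 + 3*l^2 + l + 1)/(27*l^6 + 81*l^5 + 27*l^4 - 81*l^3 - 18*l^2 + 36*l - 8)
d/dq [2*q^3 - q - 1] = 6*q^2 - 1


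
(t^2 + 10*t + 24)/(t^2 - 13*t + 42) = (t^2 + 10*t + 24)/(t^2 - 13*t + 42)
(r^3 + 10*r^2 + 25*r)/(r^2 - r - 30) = r*(r + 5)/(r - 6)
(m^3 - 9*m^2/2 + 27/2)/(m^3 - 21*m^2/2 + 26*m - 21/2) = (2*m^2 - 3*m - 9)/(2*m^2 - 15*m + 7)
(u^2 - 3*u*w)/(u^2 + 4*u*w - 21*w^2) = u/(u + 7*w)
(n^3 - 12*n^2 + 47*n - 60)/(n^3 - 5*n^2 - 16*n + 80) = (n - 3)/(n + 4)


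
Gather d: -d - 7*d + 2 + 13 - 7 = 8 - 8*d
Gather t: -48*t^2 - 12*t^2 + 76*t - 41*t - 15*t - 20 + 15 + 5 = -60*t^2 + 20*t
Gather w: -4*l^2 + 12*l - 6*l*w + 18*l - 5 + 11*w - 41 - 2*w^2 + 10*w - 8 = -4*l^2 + 30*l - 2*w^2 + w*(21 - 6*l) - 54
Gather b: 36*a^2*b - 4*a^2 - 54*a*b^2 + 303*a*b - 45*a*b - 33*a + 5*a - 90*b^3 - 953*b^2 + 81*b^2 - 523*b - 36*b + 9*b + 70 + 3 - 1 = -4*a^2 - 28*a - 90*b^3 + b^2*(-54*a - 872) + b*(36*a^2 + 258*a - 550) + 72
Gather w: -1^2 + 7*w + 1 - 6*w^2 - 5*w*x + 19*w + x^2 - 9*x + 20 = -6*w^2 + w*(26 - 5*x) + x^2 - 9*x + 20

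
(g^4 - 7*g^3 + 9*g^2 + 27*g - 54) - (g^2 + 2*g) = g^4 - 7*g^3 + 8*g^2 + 25*g - 54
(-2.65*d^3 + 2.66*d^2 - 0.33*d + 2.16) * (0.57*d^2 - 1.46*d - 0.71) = -1.5105*d^5 + 5.3852*d^4 - 2.1902*d^3 - 0.1756*d^2 - 2.9193*d - 1.5336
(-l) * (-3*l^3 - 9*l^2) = 3*l^4 + 9*l^3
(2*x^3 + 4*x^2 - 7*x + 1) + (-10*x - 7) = 2*x^3 + 4*x^2 - 17*x - 6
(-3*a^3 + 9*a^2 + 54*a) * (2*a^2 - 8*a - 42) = -6*a^5 + 42*a^4 + 162*a^3 - 810*a^2 - 2268*a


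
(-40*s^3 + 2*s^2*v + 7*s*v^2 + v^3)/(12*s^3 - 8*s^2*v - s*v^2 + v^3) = (-20*s^2 - 9*s*v - v^2)/(6*s^2 - s*v - v^2)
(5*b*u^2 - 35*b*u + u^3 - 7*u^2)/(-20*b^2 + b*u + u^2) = u*(u - 7)/(-4*b + u)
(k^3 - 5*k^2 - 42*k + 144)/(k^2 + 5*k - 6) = (k^2 - 11*k + 24)/(k - 1)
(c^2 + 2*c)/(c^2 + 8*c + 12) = c/(c + 6)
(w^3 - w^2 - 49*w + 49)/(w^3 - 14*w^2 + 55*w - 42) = (w + 7)/(w - 6)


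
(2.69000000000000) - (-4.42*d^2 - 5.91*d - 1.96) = 4.42*d^2 + 5.91*d + 4.65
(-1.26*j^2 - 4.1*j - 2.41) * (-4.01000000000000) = 5.0526*j^2 + 16.441*j + 9.6641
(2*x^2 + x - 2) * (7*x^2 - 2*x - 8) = 14*x^4 + 3*x^3 - 32*x^2 - 4*x + 16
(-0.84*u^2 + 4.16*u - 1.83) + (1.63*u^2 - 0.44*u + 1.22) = 0.79*u^2 + 3.72*u - 0.61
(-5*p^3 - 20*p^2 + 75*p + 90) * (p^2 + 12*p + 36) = -5*p^5 - 80*p^4 - 345*p^3 + 270*p^2 + 3780*p + 3240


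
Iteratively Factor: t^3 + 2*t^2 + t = (t + 1)*(t^2 + t) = (t + 1)^2*(t)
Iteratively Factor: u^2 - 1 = (u - 1)*(u + 1)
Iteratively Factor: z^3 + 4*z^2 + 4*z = (z + 2)*(z^2 + 2*z) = (z + 2)^2*(z)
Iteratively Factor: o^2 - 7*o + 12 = (o - 3)*(o - 4)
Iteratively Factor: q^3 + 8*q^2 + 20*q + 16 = (q + 2)*(q^2 + 6*q + 8) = (q + 2)*(q + 4)*(q + 2)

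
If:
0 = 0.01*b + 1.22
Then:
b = -122.00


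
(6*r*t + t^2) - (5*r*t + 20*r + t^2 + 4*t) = r*t - 20*r - 4*t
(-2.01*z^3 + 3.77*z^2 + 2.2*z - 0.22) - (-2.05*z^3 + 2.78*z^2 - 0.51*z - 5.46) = 0.04*z^3 + 0.99*z^2 + 2.71*z + 5.24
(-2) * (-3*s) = 6*s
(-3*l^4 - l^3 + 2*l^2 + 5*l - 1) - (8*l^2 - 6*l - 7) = -3*l^4 - l^3 - 6*l^2 + 11*l + 6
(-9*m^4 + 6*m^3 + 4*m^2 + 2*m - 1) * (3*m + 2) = -27*m^5 + 24*m^3 + 14*m^2 + m - 2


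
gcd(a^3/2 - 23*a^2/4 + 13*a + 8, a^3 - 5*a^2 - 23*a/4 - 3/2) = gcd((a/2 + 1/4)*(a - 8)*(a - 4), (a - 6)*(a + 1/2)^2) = a + 1/2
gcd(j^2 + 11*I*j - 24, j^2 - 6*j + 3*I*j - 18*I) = j + 3*I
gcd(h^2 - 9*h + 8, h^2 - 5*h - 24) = h - 8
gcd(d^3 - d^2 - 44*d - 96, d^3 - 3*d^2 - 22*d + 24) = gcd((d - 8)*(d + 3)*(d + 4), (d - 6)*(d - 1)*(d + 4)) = d + 4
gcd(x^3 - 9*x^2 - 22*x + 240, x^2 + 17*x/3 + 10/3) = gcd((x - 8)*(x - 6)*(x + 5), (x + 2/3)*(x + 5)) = x + 5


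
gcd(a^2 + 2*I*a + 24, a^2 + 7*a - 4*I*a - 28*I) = a - 4*I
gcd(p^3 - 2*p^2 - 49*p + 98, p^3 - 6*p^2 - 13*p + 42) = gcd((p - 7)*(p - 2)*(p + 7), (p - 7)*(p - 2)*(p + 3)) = p^2 - 9*p + 14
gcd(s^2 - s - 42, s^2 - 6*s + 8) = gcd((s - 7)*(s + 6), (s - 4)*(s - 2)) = 1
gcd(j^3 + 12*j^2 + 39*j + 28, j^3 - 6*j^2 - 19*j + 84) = j + 4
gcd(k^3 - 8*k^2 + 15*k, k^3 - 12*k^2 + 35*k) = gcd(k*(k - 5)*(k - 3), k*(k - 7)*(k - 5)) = k^2 - 5*k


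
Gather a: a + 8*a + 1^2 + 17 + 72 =9*a + 90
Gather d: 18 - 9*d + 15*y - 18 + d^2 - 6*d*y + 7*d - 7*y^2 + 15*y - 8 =d^2 + d*(-6*y - 2) - 7*y^2 + 30*y - 8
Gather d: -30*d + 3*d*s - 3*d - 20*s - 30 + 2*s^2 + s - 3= d*(3*s - 33) + 2*s^2 - 19*s - 33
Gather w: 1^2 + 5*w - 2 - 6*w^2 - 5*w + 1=-6*w^2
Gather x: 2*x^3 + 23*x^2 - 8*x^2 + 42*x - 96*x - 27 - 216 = 2*x^3 + 15*x^2 - 54*x - 243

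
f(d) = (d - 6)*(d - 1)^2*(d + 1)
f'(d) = (d - 6)*(d - 1)^2 + (d - 6)*(d + 1)*(2*d - 2) + (d - 1)^2*(d + 1)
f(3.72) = -79.62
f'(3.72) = -40.49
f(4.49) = -100.97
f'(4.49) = -9.39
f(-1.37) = 15.32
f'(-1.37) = -56.40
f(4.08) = -92.53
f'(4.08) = -30.11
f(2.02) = -12.51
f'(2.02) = -25.52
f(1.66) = -5.03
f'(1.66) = -15.97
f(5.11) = -91.86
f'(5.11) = 43.48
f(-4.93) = 1510.50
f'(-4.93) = -1032.00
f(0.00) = -6.00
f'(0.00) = 7.00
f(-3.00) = 288.00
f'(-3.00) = -320.00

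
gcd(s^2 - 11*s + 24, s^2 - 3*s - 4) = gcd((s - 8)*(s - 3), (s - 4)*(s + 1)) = 1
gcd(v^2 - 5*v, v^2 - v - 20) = v - 5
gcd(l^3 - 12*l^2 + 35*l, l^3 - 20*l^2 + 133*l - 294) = l - 7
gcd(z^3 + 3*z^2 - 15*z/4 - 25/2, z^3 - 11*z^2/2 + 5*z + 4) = z - 2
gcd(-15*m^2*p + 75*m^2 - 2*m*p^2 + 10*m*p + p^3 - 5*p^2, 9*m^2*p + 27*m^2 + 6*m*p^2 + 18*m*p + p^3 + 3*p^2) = 3*m + p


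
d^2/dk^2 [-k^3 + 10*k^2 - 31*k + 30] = 20 - 6*k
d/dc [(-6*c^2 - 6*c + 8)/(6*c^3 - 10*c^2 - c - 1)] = 2*(18*c^4 + 36*c^3 - 99*c^2 + 86*c + 7)/(36*c^6 - 120*c^5 + 88*c^4 + 8*c^3 + 21*c^2 + 2*c + 1)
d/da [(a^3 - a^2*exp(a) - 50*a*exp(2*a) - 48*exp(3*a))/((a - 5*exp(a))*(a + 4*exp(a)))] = (a^4 - 60*a^3*exp(2*a) - 2*a^3*exp(a) - 114*a^2*exp(3*a) - 9*a^2*exp(2*a) + 96*a*exp(4*a) + 136*a*exp(3*a) + 960*exp(5*a) + 952*exp(4*a))/(a^4 - 2*a^3*exp(a) - 39*a^2*exp(2*a) + 40*a*exp(3*a) + 400*exp(4*a))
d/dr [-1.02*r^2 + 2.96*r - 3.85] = 2.96 - 2.04*r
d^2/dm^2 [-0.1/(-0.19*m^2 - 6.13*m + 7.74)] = (-0.00722*m^2 - 0.23294*m + 0.1*(0.38*m + 6.13)*(0.76*m + 12.26) + 0.29412)/(0.19*m^2 + 6.13*m - 7.74)^3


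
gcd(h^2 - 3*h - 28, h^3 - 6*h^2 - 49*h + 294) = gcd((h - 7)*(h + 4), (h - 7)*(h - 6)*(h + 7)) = h - 7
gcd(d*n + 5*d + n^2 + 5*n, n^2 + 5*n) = n + 5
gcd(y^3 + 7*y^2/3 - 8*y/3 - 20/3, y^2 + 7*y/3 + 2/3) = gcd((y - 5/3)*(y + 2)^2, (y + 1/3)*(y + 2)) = y + 2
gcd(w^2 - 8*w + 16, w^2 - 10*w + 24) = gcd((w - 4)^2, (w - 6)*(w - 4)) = w - 4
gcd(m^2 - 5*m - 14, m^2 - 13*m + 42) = m - 7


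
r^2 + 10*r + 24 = (r + 4)*(r + 6)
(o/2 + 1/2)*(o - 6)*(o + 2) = o^3/2 - 3*o^2/2 - 8*o - 6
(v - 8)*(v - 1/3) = v^2 - 25*v/3 + 8/3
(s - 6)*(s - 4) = s^2 - 10*s + 24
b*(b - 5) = b^2 - 5*b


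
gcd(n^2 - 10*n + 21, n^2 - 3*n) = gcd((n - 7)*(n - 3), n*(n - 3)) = n - 3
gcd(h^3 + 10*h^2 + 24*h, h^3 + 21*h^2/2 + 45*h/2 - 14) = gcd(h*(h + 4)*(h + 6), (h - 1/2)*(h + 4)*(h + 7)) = h + 4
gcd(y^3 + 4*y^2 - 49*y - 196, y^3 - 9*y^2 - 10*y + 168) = y^2 - 3*y - 28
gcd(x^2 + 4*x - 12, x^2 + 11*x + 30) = x + 6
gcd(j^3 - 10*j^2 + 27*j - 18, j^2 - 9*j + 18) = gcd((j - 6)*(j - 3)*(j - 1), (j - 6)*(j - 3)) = j^2 - 9*j + 18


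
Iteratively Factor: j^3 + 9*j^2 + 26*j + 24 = (j + 2)*(j^2 + 7*j + 12) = (j + 2)*(j + 4)*(j + 3)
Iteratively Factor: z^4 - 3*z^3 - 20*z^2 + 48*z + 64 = (z + 4)*(z^3 - 7*z^2 + 8*z + 16) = (z - 4)*(z + 4)*(z^2 - 3*z - 4) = (z - 4)*(z + 1)*(z + 4)*(z - 4)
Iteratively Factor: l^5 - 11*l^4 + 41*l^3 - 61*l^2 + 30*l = (l)*(l^4 - 11*l^3 + 41*l^2 - 61*l + 30) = l*(l - 3)*(l^3 - 8*l^2 + 17*l - 10) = l*(l - 3)*(l - 1)*(l^2 - 7*l + 10) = l*(l - 3)*(l - 2)*(l - 1)*(l - 5)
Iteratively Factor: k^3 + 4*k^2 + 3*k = (k)*(k^2 + 4*k + 3) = k*(k + 3)*(k + 1)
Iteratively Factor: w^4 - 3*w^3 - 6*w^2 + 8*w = (w)*(w^3 - 3*w^2 - 6*w + 8) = w*(w - 1)*(w^2 - 2*w - 8) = w*(w - 4)*(w - 1)*(w + 2)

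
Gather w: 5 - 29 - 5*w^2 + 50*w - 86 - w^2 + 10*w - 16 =-6*w^2 + 60*w - 126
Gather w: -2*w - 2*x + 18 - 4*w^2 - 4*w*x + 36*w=-4*w^2 + w*(34 - 4*x) - 2*x + 18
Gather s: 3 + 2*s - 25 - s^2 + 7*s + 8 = -s^2 + 9*s - 14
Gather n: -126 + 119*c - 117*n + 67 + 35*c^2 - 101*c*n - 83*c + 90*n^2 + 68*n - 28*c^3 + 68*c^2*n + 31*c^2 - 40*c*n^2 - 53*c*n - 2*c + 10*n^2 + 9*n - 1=-28*c^3 + 66*c^2 + 34*c + n^2*(100 - 40*c) + n*(68*c^2 - 154*c - 40) - 60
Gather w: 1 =1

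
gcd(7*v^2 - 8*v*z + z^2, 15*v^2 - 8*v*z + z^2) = 1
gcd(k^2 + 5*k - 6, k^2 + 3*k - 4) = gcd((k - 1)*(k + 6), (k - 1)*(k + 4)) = k - 1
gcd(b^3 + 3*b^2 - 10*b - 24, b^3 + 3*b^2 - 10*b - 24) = b^3 + 3*b^2 - 10*b - 24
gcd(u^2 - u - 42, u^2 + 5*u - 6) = u + 6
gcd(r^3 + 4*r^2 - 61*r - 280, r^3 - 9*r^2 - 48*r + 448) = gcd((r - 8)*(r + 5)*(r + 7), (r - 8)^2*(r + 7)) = r^2 - r - 56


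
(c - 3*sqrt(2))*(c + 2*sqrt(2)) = c^2 - sqrt(2)*c - 12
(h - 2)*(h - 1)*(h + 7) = h^3 + 4*h^2 - 19*h + 14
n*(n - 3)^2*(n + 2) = n^4 - 4*n^3 - 3*n^2 + 18*n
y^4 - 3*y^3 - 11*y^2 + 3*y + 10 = (y - 5)*(y - 1)*(y + 1)*(y + 2)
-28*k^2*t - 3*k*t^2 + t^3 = t*(-7*k + t)*(4*k + t)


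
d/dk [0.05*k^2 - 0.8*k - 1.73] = 0.1*k - 0.8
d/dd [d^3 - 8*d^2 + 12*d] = 3*d^2 - 16*d + 12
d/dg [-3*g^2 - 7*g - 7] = -6*g - 7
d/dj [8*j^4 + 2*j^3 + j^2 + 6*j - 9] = 32*j^3 + 6*j^2 + 2*j + 6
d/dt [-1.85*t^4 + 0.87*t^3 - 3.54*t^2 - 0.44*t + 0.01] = -7.4*t^3 + 2.61*t^2 - 7.08*t - 0.44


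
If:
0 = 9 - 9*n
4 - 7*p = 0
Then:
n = 1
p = 4/7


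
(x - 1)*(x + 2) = x^2 + x - 2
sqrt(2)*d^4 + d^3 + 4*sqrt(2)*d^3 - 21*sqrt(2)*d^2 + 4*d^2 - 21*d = d*(d - 3)*(d + 7)*(sqrt(2)*d + 1)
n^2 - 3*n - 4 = (n - 4)*(n + 1)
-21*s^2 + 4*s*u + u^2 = (-3*s + u)*(7*s + u)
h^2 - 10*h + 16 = (h - 8)*(h - 2)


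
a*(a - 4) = a^2 - 4*a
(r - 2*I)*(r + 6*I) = r^2 + 4*I*r + 12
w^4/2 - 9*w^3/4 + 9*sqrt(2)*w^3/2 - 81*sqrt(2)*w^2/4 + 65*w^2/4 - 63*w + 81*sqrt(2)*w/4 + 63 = (w/2 + sqrt(2))*(w - 3)*(w - 3/2)*(w + 7*sqrt(2))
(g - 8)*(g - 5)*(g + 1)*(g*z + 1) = g^4*z - 12*g^3*z + g^3 + 27*g^2*z - 12*g^2 + 40*g*z + 27*g + 40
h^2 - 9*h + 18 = (h - 6)*(h - 3)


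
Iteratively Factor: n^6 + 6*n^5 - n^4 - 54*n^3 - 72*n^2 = (n + 2)*(n^5 + 4*n^4 - 9*n^3 - 36*n^2) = (n + 2)*(n + 4)*(n^4 - 9*n^2) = n*(n + 2)*(n + 4)*(n^3 - 9*n) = n*(n + 2)*(n + 3)*(n + 4)*(n^2 - 3*n) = n^2*(n + 2)*(n + 3)*(n + 4)*(n - 3)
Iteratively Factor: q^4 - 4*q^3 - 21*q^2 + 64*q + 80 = (q + 1)*(q^3 - 5*q^2 - 16*q + 80) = (q - 4)*(q + 1)*(q^2 - q - 20) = (q - 5)*(q - 4)*(q + 1)*(q + 4)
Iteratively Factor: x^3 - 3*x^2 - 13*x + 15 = (x - 1)*(x^2 - 2*x - 15) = (x - 1)*(x + 3)*(x - 5)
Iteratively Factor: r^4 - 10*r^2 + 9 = (r - 1)*(r^3 + r^2 - 9*r - 9) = (r - 3)*(r - 1)*(r^2 + 4*r + 3) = (r - 3)*(r - 1)*(r + 3)*(r + 1)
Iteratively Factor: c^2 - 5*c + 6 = (c - 2)*(c - 3)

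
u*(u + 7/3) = u^2 + 7*u/3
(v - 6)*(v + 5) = v^2 - v - 30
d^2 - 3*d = d*(d - 3)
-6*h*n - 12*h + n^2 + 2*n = (-6*h + n)*(n + 2)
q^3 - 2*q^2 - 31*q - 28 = (q - 7)*(q + 1)*(q + 4)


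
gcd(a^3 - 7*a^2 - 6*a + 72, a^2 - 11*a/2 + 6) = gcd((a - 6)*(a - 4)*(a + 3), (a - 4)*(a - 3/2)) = a - 4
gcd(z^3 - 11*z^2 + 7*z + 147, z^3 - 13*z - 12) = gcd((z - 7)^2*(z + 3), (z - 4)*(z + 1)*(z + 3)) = z + 3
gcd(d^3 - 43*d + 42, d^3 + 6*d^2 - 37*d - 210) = d^2 + d - 42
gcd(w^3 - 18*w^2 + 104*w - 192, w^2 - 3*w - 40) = w - 8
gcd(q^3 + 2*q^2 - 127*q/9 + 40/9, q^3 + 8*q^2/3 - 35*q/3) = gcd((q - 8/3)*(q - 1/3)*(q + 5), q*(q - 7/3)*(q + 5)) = q + 5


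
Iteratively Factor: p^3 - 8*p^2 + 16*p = (p - 4)*(p^2 - 4*p) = p*(p - 4)*(p - 4)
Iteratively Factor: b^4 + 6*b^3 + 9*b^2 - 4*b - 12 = (b - 1)*(b^3 + 7*b^2 + 16*b + 12) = (b - 1)*(b + 2)*(b^2 + 5*b + 6) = (b - 1)*(b + 2)*(b + 3)*(b + 2)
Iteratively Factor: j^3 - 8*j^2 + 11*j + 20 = (j + 1)*(j^2 - 9*j + 20) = (j - 4)*(j + 1)*(j - 5)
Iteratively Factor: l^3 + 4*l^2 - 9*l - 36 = (l - 3)*(l^2 + 7*l + 12) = (l - 3)*(l + 3)*(l + 4)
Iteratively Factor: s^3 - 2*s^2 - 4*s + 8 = (s - 2)*(s^2 - 4) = (s - 2)^2*(s + 2)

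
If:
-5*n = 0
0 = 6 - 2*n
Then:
No Solution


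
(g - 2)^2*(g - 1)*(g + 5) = g^4 - 17*g^2 + 36*g - 20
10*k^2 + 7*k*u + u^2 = (2*k + u)*(5*k + u)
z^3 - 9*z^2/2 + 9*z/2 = z*(z - 3)*(z - 3/2)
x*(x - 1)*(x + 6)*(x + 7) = x^4 + 12*x^3 + 29*x^2 - 42*x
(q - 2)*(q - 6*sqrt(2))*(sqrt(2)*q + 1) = sqrt(2)*q^3 - 11*q^2 - 2*sqrt(2)*q^2 - 6*sqrt(2)*q + 22*q + 12*sqrt(2)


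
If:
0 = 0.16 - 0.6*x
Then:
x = 0.27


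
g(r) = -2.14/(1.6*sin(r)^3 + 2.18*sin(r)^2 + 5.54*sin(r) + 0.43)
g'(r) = -2.14*(-4.8*sin(r)^2*cos(r) - 4.36*sin(r)*cos(r) - 5.54*cos(r))/(1.6*sin(r)^3 + 2.18*sin(r)^2 + 5.54*sin(r) + 0.43)^2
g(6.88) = -0.47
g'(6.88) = 0.83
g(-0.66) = 0.85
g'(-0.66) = 1.25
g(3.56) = 1.36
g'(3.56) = -3.63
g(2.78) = -0.78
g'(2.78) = -2.06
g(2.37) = -0.36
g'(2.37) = -0.48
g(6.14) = 6.67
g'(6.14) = 103.23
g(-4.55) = -0.22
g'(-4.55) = -0.05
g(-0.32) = 1.87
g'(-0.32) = 7.17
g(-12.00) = -0.50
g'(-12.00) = 0.91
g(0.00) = -4.98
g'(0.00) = 64.12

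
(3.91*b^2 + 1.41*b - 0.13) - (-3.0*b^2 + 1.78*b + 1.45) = 6.91*b^2 - 0.37*b - 1.58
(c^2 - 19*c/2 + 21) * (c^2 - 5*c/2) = c^4 - 12*c^3 + 179*c^2/4 - 105*c/2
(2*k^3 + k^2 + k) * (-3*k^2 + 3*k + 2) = -6*k^5 + 3*k^4 + 4*k^3 + 5*k^2 + 2*k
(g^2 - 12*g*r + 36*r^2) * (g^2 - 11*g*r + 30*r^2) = g^4 - 23*g^3*r + 198*g^2*r^2 - 756*g*r^3 + 1080*r^4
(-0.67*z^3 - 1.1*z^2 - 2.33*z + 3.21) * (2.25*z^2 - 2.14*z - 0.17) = -1.5075*z^5 - 1.0412*z^4 - 2.7746*z^3 + 12.3957*z^2 - 6.4733*z - 0.5457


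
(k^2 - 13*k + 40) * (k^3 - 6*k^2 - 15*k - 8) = k^5 - 19*k^4 + 103*k^3 - 53*k^2 - 496*k - 320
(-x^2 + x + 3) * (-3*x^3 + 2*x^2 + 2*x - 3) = 3*x^5 - 5*x^4 - 9*x^3 + 11*x^2 + 3*x - 9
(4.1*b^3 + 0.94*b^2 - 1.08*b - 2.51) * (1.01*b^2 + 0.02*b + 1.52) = 4.141*b^5 + 1.0314*b^4 + 5.16*b^3 - 1.1279*b^2 - 1.6918*b - 3.8152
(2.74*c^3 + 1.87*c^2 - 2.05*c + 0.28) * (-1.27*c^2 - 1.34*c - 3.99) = -3.4798*c^5 - 6.0465*c^4 - 10.8349*c^3 - 5.0699*c^2 + 7.8043*c - 1.1172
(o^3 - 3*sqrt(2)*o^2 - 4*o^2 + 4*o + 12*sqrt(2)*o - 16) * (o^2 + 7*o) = o^5 - 3*sqrt(2)*o^4 + 3*o^4 - 24*o^3 - 9*sqrt(2)*o^3 + 12*o^2 + 84*sqrt(2)*o^2 - 112*o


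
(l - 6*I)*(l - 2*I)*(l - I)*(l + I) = l^4 - 8*I*l^3 - 11*l^2 - 8*I*l - 12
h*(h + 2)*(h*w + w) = h^3*w + 3*h^2*w + 2*h*w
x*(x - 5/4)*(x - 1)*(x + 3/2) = x^4 - 3*x^3/4 - 17*x^2/8 + 15*x/8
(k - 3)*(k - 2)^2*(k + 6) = k^4 - k^3 - 26*k^2 + 84*k - 72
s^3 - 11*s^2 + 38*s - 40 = (s - 5)*(s - 4)*(s - 2)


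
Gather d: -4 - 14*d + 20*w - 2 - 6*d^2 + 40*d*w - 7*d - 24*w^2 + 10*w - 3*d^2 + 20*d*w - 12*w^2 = -9*d^2 + d*(60*w - 21) - 36*w^2 + 30*w - 6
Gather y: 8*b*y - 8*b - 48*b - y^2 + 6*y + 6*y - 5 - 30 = -56*b - y^2 + y*(8*b + 12) - 35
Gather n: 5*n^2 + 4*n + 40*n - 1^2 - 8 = 5*n^2 + 44*n - 9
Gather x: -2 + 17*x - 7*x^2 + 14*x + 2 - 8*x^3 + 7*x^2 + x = -8*x^3 + 32*x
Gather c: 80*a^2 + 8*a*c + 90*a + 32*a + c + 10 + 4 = 80*a^2 + 122*a + c*(8*a + 1) + 14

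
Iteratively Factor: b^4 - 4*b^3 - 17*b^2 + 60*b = (b + 4)*(b^3 - 8*b^2 + 15*b) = (b - 5)*(b + 4)*(b^2 - 3*b) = (b - 5)*(b - 3)*(b + 4)*(b)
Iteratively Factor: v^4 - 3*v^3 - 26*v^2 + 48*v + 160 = (v - 5)*(v^3 + 2*v^2 - 16*v - 32) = (v - 5)*(v + 2)*(v^2 - 16) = (v - 5)*(v - 4)*(v + 2)*(v + 4)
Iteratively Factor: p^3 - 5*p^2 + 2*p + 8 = (p - 2)*(p^2 - 3*p - 4) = (p - 2)*(p + 1)*(p - 4)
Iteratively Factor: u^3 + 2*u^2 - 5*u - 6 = (u + 3)*(u^2 - u - 2) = (u - 2)*(u + 3)*(u + 1)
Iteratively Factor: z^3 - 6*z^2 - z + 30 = (z - 3)*(z^2 - 3*z - 10) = (z - 5)*(z - 3)*(z + 2)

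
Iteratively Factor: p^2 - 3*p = (p)*(p - 3)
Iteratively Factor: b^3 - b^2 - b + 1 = (b - 1)*(b^2 - 1) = (b - 1)^2*(b + 1)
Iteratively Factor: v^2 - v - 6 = (v - 3)*(v + 2)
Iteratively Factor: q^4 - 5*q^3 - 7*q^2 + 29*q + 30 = (q - 5)*(q^3 - 7*q - 6) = (q - 5)*(q + 2)*(q^2 - 2*q - 3) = (q - 5)*(q + 1)*(q + 2)*(q - 3)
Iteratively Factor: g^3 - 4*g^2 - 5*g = (g)*(g^2 - 4*g - 5) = g*(g - 5)*(g + 1)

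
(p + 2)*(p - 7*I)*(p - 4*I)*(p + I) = p^4 + 2*p^3 - 10*I*p^3 - 17*p^2 - 20*I*p^2 - 34*p - 28*I*p - 56*I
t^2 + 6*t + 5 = (t + 1)*(t + 5)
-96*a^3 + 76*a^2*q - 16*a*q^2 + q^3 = (-8*a + q)*(-6*a + q)*(-2*a + q)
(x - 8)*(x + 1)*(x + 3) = x^3 - 4*x^2 - 29*x - 24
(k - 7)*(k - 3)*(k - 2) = k^3 - 12*k^2 + 41*k - 42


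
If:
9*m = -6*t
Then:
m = -2*t/3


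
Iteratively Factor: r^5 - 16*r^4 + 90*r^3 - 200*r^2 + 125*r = (r)*(r^4 - 16*r^3 + 90*r^2 - 200*r + 125) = r*(r - 1)*(r^3 - 15*r^2 + 75*r - 125) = r*(r - 5)*(r - 1)*(r^2 - 10*r + 25) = r*(r - 5)^2*(r - 1)*(r - 5)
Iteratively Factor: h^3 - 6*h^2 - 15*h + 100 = (h - 5)*(h^2 - h - 20) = (h - 5)*(h + 4)*(h - 5)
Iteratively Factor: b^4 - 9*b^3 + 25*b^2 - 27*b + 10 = (b - 2)*(b^3 - 7*b^2 + 11*b - 5) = (b - 2)*(b - 1)*(b^2 - 6*b + 5) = (b - 5)*(b - 2)*(b - 1)*(b - 1)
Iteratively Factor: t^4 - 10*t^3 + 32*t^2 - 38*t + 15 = (t - 3)*(t^3 - 7*t^2 + 11*t - 5) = (t - 3)*(t - 1)*(t^2 - 6*t + 5) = (t - 3)*(t - 1)^2*(t - 5)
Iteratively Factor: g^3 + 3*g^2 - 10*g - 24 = (g + 2)*(g^2 + g - 12) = (g - 3)*(g + 2)*(g + 4)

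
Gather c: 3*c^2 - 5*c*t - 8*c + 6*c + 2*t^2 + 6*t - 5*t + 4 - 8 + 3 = 3*c^2 + c*(-5*t - 2) + 2*t^2 + t - 1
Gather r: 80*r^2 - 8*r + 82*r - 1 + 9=80*r^2 + 74*r + 8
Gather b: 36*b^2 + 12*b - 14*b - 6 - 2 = 36*b^2 - 2*b - 8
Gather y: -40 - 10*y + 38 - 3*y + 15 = 13 - 13*y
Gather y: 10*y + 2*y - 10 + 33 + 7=12*y + 30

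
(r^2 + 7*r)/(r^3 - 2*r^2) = (r + 7)/(r*(r - 2))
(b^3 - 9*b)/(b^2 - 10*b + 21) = b*(b + 3)/(b - 7)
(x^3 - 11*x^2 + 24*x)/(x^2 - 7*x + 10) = x*(x^2 - 11*x + 24)/(x^2 - 7*x + 10)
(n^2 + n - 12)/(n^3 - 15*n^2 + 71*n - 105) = (n + 4)/(n^2 - 12*n + 35)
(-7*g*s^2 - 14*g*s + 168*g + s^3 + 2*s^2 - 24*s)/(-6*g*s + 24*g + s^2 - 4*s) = (-7*g*s - 42*g + s^2 + 6*s)/(-6*g + s)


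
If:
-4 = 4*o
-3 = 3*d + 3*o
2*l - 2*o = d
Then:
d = 0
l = -1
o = -1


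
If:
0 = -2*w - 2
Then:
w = -1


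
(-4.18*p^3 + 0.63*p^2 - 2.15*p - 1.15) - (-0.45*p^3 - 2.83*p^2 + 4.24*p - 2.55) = -3.73*p^3 + 3.46*p^2 - 6.39*p + 1.4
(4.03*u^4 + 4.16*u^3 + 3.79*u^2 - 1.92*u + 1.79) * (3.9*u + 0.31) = 15.717*u^5 + 17.4733*u^4 + 16.0706*u^3 - 6.3131*u^2 + 6.3858*u + 0.5549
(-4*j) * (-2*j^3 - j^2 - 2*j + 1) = 8*j^4 + 4*j^3 + 8*j^2 - 4*j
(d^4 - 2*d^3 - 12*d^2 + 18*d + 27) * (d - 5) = d^5 - 7*d^4 - 2*d^3 + 78*d^2 - 63*d - 135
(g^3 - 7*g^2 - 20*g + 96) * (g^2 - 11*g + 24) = g^5 - 18*g^4 + 81*g^3 + 148*g^2 - 1536*g + 2304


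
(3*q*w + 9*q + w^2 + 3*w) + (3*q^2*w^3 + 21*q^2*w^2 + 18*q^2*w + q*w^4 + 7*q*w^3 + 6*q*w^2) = 3*q^2*w^3 + 21*q^2*w^2 + 18*q^2*w + q*w^4 + 7*q*w^3 + 6*q*w^2 + 3*q*w + 9*q + w^2 + 3*w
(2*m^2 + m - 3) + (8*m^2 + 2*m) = 10*m^2 + 3*m - 3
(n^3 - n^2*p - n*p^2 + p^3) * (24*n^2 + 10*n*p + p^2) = 24*n^5 - 14*n^4*p - 33*n^3*p^2 + 13*n^2*p^3 + 9*n*p^4 + p^5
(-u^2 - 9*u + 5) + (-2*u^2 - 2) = -3*u^2 - 9*u + 3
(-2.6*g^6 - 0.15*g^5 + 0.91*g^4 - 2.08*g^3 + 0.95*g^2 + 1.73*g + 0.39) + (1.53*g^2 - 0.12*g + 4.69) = -2.6*g^6 - 0.15*g^5 + 0.91*g^4 - 2.08*g^3 + 2.48*g^2 + 1.61*g + 5.08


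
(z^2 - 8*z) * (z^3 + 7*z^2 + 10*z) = z^5 - z^4 - 46*z^3 - 80*z^2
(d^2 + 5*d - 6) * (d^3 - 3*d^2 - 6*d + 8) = d^5 + 2*d^4 - 27*d^3 - 4*d^2 + 76*d - 48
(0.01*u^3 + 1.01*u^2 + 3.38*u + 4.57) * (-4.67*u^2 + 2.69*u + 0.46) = -0.0467*u^5 - 4.6898*u^4 - 13.0631*u^3 - 11.7851*u^2 + 13.8481*u + 2.1022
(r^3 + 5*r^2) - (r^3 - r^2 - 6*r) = 6*r^2 + 6*r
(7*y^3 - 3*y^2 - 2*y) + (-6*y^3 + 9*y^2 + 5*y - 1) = y^3 + 6*y^2 + 3*y - 1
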